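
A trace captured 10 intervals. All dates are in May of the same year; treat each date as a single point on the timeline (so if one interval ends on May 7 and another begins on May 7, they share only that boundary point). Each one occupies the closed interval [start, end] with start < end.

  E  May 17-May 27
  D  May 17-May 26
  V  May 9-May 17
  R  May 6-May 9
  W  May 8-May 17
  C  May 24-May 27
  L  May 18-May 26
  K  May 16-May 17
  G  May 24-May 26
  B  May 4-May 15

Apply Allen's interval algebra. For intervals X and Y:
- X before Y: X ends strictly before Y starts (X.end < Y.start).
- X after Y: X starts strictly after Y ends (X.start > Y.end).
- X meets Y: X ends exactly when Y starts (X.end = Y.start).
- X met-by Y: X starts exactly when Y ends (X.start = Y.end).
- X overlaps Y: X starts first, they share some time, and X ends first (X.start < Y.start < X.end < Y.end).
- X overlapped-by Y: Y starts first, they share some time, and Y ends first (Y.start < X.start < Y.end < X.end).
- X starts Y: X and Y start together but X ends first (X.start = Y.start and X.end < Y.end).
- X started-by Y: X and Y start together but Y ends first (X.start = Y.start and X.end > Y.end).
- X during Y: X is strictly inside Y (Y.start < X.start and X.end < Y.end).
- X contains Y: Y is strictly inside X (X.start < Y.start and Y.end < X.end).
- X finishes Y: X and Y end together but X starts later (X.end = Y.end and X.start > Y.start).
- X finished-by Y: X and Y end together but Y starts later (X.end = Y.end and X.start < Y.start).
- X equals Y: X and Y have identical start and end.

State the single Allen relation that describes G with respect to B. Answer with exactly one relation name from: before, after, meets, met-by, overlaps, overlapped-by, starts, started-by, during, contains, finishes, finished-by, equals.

G = [May 24, May 26]; B = [May 4, May 15].
Compare endpoints: G.start > B.start, G.start > B.end, G.end > B.start, G.end > B.end.
That pattern is 'after'.

after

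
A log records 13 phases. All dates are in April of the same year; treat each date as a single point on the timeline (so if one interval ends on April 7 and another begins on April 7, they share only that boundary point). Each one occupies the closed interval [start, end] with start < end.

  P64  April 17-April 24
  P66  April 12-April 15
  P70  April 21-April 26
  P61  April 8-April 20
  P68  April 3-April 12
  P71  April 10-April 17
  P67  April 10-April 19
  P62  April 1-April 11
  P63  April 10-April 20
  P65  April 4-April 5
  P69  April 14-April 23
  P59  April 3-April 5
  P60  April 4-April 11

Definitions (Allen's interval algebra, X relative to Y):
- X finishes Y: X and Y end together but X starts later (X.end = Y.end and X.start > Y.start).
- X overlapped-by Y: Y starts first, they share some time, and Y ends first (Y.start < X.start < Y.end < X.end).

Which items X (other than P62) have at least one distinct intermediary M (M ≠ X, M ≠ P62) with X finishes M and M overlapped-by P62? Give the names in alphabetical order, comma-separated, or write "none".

P63

Target P62 = [April 1, April 11].
Intermediaries M with M overlapped-by P62: P61, P63, P67, P68, P71.
Via P61 — items with X finishes P61: P63.
Via P63 — items with X finishes P63: none.
Via P67 — items with X finishes P67: none.
Via P68 — items with X finishes P68: none.
Via P71 — items with X finishes P71: none.
Union: P63.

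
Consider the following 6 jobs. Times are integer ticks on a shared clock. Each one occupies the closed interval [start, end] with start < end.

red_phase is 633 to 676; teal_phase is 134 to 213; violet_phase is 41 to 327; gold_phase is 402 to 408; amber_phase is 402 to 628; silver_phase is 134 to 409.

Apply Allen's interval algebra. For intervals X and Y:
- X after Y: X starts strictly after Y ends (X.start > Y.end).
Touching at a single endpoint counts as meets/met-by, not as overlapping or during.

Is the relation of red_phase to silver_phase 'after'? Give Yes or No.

Yes

red_phase = [633, 676], silver_phase = [134, 409].
Actual relation of red_phase to silver_phase: after.
Asked whether 'after' holds → Yes.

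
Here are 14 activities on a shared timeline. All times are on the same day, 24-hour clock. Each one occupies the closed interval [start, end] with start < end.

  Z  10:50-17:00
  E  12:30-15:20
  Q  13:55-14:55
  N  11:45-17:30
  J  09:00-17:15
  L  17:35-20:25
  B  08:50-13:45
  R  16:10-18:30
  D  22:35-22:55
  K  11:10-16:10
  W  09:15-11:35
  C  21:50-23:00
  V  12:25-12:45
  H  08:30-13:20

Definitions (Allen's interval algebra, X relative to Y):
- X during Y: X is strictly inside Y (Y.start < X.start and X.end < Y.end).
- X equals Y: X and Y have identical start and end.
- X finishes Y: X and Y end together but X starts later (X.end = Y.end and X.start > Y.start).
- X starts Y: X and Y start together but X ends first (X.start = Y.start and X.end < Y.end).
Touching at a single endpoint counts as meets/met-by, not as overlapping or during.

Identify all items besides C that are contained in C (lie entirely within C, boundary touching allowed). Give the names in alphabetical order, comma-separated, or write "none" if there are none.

Target C = [21:50, 23:00].
B [08:50, 13:45] → before → no.
D [22:35, 22:55] → during → yes.
E [12:30, 15:20] → before → no.
H [08:30, 13:20] → before → no.
J [09:00, 17:15] → before → no.
K [11:10, 16:10] → before → no.
L [17:35, 20:25] → before → no.
N [11:45, 17:30] → before → no.
Q [13:55, 14:55] → before → no.
R [16:10, 18:30] → before → no.
V [12:25, 12:45] → before → no.
W [09:15, 11:35] → before → no.
Z [10:50, 17:00] → before → no.
Result: D.

D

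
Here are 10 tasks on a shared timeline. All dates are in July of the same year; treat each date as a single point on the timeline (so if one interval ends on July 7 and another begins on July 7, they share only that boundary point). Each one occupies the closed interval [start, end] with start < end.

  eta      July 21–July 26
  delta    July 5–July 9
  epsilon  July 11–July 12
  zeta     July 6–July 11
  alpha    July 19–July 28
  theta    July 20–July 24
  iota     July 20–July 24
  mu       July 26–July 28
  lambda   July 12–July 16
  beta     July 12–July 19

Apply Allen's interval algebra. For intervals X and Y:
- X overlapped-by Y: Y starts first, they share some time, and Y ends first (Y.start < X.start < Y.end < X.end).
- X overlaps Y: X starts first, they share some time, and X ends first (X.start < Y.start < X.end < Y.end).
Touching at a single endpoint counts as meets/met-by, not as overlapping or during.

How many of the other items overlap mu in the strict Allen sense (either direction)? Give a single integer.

Target mu = [July 26, July 28].
alpha [July 19, July 28] → finished-by → no.
beta [July 12, July 19] → before → no.
delta [July 5, July 9] → before → no.
epsilon [July 11, July 12] → before → no.
eta [July 21, July 26] → meets → no.
iota [July 20, July 24] → before → no.
lambda [July 12, July 16] → before → no.
theta [July 20, July 24] → before → no.
zeta [July 6, July 11] → before → no.
Total: 0.

0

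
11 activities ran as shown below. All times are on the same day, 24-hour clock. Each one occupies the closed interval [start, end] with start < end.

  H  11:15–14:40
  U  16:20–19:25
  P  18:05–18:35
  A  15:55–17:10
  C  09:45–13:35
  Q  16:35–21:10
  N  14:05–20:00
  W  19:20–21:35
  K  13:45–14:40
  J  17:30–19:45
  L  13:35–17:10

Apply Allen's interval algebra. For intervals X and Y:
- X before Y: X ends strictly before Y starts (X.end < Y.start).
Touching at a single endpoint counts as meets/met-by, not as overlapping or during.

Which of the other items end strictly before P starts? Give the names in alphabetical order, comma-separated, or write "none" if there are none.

A, C, H, K, L

Target P = [18:05, 18:35].
A [15:55, 17:10] → before → yes.
C [09:45, 13:35] → before → yes.
H [11:15, 14:40] → before → yes.
J [17:30, 19:45] → contains → no.
K [13:45, 14:40] → before → yes.
L [13:35, 17:10] → before → yes.
N [14:05, 20:00] → contains → no.
Q [16:35, 21:10] → contains → no.
U [16:20, 19:25] → contains → no.
W [19:20, 21:35] → after → no.
Result: A, C, H, K, L.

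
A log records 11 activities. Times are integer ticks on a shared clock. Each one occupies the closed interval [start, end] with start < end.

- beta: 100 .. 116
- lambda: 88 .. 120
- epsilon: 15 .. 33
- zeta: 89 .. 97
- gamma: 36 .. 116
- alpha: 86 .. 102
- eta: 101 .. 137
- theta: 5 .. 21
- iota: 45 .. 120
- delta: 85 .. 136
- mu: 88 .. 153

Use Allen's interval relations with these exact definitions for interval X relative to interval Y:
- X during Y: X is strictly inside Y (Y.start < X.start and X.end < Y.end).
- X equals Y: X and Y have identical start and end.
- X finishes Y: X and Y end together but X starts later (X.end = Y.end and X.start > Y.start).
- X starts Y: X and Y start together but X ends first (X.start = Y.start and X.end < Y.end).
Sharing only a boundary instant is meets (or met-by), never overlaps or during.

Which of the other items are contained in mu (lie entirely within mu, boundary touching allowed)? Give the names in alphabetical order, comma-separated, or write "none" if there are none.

Target mu = [88, 153].
alpha [86, 102] → overlaps → no.
beta [100, 116] → during → yes.
delta [85, 136] → overlaps → no.
epsilon [15, 33] → before → no.
eta [101, 137] → during → yes.
gamma [36, 116] → overlaps → no.
iota [45, 120] → overlaps → no.
lambda [88, 120] → starts → yes.
theta [5, 21] → before → no.
zeta [89, 97] → during → yes.
Result: beta, eta, lambda, zeta.

beta, eta, lambda, zeta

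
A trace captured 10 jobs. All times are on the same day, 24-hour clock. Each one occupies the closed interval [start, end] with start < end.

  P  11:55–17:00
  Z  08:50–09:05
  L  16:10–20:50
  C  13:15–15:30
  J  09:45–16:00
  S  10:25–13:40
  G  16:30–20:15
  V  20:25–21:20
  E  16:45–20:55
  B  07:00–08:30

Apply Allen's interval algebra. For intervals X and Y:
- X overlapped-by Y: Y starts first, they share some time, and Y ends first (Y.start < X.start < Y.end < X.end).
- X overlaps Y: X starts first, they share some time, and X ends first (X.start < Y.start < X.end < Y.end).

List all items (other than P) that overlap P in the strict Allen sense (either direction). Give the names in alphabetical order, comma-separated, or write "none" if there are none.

E, G, J, L, S

Target P = [11:55, 17:00].
B [07:00, 08:30] → before → no.
C [13:15, 15:30] → during → no.
E [16:45, 20:55] → overlapped-by → yes.
G [16:30, 20:15] → overlapped-by → yes.
J [09:45, 16:00] → overlaps → yes.
L [16:10, 20:50] → overlapped-by → yes.
S [10:25, 13:40] → overlaps → yes.
V [20:25, 21:20] → after → no.
Z [08:50, 09:05] → before → no.
Result: E, G, J, L, S.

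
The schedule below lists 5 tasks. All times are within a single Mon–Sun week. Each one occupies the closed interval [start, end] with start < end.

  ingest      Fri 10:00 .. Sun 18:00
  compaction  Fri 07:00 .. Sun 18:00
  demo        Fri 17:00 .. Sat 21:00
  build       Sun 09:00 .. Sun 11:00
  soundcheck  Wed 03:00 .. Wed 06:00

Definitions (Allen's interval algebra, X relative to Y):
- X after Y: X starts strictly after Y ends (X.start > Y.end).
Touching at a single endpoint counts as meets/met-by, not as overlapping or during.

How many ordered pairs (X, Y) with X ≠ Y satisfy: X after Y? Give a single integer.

Checking all 20 ordered pairs for relation 'after'; matching pairs in alphabetical order:
(build, demo): build after demo ✓
(build, soundcheck): build after soundcheck ✓
(compaction, soundcheck): compaction after soundcheck ✓
(demo, soundcheck): demo after soundcheck ✓
(ingest, soundcheck): ingest after soundcheck ✓
Count: 5.

5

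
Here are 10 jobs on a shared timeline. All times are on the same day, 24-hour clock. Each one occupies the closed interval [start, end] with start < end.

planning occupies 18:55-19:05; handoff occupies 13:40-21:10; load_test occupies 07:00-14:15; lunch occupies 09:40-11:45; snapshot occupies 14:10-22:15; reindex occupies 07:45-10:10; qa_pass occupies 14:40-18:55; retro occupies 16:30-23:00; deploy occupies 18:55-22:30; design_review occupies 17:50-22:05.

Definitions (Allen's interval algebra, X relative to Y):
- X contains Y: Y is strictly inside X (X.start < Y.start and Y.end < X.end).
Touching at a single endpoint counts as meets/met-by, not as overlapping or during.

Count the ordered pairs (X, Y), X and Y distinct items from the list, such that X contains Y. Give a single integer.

Checking all 90 ordered pairs for relation 'contains'; matching pairs in alphabetical order:
(design_review, planning): design_review contains planning ✓
(handoff, planning): handoff contains planning ✓
(handoff, qa_pass): handoff contains qa_pass ✓
(load_test, lunch): load_test contains lunch ✓
(load_test, reindex): load_test contains reindex ✓
(retro, deploy): retro contains deploy ✓
(retro, design_review): retro contains design_review ✓
(retro, planning): retro contains planning ✓
(snapshot, design_review): snapshot contains design_review ✓
(snapshot, planning): snapshot contains planning ✓
(snapshot, qa_pass): snapshot contains qa_pass ✓
Count: 11.

11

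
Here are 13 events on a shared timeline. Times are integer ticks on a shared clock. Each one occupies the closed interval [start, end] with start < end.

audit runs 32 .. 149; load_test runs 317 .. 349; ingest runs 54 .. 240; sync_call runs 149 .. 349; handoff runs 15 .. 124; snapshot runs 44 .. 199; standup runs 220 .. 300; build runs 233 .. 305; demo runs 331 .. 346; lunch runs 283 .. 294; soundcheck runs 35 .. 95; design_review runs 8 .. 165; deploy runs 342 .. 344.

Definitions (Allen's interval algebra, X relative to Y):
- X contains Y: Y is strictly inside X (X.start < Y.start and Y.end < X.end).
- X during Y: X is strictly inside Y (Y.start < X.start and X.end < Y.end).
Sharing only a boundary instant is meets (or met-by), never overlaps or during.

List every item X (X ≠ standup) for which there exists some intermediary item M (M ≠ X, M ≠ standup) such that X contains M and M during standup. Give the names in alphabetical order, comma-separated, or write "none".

Target standup = [220, 300].
Intermediaries M with M during standup: lunch.
Via lunch — items with X contains lunch: build, sync_call.
Union: build, sync_call.

build, sync_call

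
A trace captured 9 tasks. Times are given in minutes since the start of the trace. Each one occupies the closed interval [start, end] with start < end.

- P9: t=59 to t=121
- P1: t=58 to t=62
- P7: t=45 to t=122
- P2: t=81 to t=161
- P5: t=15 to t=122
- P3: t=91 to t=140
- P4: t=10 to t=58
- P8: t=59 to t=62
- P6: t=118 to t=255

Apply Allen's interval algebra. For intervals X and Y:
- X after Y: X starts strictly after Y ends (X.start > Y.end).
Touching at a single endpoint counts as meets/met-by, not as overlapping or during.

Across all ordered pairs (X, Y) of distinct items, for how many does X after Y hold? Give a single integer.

Checking all 72 ordered pairs for relation 'after'; matching pairs in alphabetical order:
(P2, P1): P2 after P1 ✓
(P2, P4): P2 after P4 ✓
(P2, P8): P2 after P8 ✓
(P3, P1): P3 after P1 ✓
(P3, P4): P3 after P4 ✓
(P3, P8): P3 after P8 ✓
(P6, P1): P6 after P1 ✓
(P6, P4): P6 after P4 ✓
(P6, P8): P6 after P8 ✓
(P8, P4): P8 after P4 ✓
(P9, P4): P9 after P4 ✓
Count: 11.

11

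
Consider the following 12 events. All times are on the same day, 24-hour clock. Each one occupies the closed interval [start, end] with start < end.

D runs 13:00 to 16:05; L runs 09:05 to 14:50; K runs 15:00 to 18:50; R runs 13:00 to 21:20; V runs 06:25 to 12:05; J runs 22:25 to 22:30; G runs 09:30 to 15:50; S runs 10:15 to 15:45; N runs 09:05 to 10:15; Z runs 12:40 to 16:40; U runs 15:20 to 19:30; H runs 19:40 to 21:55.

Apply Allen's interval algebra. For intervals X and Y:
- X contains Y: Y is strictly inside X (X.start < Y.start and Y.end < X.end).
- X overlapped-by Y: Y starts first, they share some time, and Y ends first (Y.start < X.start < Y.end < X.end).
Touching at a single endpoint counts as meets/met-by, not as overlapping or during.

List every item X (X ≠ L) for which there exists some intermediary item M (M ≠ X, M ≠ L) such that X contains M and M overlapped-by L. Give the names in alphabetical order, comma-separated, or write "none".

Target L = [09:05, 14:50].
Intermediaries M with M overlapped-by L: D, G, R, S, Z.
Via D — items with X contains D: Z.
Via G — items with X contains G: none.
Via R — items with X contains R: none.
Via S — items with X contains S: G.
Via Z — items with X contains Z: none.
Union: G, Z.

G, Z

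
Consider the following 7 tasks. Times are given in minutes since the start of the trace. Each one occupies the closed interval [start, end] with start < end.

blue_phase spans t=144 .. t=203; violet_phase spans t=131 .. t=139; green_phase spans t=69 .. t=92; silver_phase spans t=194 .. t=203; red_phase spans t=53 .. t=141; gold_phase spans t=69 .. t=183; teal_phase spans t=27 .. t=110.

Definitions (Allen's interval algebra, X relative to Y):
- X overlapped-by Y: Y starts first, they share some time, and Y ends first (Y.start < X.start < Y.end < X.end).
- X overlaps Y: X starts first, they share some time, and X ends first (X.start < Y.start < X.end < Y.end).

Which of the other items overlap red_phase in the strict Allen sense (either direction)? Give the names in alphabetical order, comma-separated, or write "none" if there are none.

Target red_phase = [t=53, t=141].
blue_phase [t=144, t=203] → after → no.
gold_phase [t=69, t=183] → overlapped-by → yes.
green_phase [t=69, t=92] → during → no.
silver_phase [t=194, t=203] → after → no.
teal_phase [t=27, t=110] → overlaps → yes.
violet_phase [t=131, t=139] → during → no.
Result: gold_phase, teal_phase.

gold_phase, teal_phase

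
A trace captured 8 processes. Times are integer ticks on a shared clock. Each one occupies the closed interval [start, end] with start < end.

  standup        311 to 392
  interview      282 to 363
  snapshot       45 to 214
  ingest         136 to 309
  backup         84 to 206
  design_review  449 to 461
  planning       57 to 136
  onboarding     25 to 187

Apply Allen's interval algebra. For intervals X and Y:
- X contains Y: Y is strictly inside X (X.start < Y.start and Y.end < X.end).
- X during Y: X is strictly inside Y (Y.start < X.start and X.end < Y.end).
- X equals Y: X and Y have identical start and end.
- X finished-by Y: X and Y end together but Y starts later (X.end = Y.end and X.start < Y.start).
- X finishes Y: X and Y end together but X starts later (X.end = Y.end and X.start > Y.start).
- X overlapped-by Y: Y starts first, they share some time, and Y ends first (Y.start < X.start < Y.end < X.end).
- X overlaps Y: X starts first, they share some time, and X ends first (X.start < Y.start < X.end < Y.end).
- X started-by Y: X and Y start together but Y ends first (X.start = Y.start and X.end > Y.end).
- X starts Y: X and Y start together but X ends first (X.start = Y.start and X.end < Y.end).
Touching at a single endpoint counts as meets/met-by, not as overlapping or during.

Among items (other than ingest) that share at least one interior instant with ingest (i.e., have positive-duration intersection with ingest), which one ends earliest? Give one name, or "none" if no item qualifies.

Target ingest = [136, 309].
backup [84, 206] → overlaps → candidate.
design_review [449, 461] → after → excluded.
interview [282, 363] → overlapped-by → candidate.
onboarding [25, 187] → overlaps → candidate.
planning [57, 136] → meets → excluded.
snapshot [45, 214] → overlaps → candidate.
standup [311, 392] → after → excluded.
Among candidates, earliest end is 187 → onboarding.

onboarding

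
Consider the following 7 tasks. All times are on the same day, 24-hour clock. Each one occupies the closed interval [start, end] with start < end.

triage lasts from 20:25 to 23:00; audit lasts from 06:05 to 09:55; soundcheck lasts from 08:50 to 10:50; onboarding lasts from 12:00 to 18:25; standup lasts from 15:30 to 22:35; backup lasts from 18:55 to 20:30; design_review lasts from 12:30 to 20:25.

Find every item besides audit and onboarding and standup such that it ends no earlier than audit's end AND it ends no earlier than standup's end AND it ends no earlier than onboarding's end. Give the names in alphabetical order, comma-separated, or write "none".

Conditions: its end is no earlier than audit's end (X.end >= 09:55) AND its end is no earlier than standup's end (X.end >= 22:35) AND its end is no earlier than onboarding's end (X.end >= 18:25).
backup: end 20:30 >= 09:55? ✓; end 20:30 >= 22:35? ✗; end 20:30 >= 18:25? ✓ → no.
design_review: end 20:25 >= 09:55? ✓; end 20:25 >= 22:35? ✗; end 20:25 >= 18:25? ✓ → no.
soundcheck: end 10:50 >= 09:55? ✓; end 10:50 >= 22:35? ✗; end 10:50 >= 18:25? ✗ → no.
triage: end 23:00 >= 09:55? ✓; end 23:00 >= 22:35? ✓; end 23:00 >= 18:25? ✓ → yes.
Result: triage.

triage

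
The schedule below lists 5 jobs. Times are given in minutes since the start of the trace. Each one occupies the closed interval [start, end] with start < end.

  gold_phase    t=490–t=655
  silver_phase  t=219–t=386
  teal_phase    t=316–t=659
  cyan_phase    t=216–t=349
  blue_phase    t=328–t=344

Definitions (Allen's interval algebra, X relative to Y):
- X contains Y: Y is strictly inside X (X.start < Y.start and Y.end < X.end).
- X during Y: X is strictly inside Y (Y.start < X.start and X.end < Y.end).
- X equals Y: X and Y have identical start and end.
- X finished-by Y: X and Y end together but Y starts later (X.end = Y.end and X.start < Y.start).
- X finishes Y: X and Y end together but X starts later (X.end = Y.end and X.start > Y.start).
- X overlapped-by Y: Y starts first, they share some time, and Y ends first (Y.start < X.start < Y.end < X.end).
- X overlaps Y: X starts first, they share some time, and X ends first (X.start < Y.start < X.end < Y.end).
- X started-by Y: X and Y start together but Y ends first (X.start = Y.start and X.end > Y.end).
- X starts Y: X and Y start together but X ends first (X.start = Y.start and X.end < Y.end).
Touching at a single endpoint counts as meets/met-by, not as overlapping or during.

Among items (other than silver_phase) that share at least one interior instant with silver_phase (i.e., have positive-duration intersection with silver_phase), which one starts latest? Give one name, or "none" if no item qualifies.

blue_phase

Target silver_phase = [t=219, t=386].
blue_phase [t=328, t=344] → during → candidate.
cyan_phase [t=216, t=349] → overlaps → candidate.
gold_phase [t=490, t=655] → after → excluded.
teal_phase [t=316, t=659] → overlapped-by → candidate.
Among candidates, latest start is t=328 → blue_phase.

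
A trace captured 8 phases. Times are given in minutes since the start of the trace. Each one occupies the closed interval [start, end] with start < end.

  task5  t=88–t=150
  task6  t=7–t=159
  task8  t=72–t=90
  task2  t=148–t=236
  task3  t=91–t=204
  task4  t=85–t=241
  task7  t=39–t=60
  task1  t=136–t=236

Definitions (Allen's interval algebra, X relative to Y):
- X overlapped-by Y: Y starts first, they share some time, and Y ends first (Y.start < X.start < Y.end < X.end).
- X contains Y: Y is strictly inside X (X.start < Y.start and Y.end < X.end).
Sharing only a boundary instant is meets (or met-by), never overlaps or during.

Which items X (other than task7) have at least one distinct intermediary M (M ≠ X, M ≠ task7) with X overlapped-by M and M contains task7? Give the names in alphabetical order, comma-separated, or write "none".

Target task7 = [t=39, t=60].
Intermediaries M with M contains task7: task6.
Via task6 — items with X overlapped-by task6: task1, task2, task3, task4.
Union: task1, task2, task3, task4.

task1, task2, task3, task4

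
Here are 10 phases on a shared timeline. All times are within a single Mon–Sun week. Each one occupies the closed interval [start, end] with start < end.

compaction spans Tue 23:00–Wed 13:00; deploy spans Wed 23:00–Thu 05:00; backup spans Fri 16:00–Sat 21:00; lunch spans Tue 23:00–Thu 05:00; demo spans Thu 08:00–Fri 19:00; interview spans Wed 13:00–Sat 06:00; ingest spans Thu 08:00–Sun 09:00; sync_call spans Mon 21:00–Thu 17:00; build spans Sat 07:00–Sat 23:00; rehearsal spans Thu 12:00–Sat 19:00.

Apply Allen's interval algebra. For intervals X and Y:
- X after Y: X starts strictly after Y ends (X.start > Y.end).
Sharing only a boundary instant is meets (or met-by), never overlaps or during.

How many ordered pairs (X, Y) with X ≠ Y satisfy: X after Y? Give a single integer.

20

Checking all 90 ordered pairs for relation 'after'; matching pairs in alphabetical order:
(backup, compaction): backup after compaction ✓
(backup, deploy): backup after deploy ✓
(backup, lunch): backup after lunch ✓
(backup, sync_call): backup after sync_call ✓
(build, compaction): build after compaction ✓
(build, demo): build after demo ✓
(build, deploy): build after deploy ✓
(build, interview): build after interview ✓
(build, lunch): build after lunch ✓
(build, sync_call): build after sync_call ✓
(demo, compaction): demo after compaction ✓
(demo, deploy): demo after deploy ✓
(demo, lunch): demo after lunch ✓
(deploy, compaction): deploy after compaction ✓
(ingest, compaction): ingest after compaction ✓
(ingest, deploy): ingest after deploy ✓
(ingest, lunch): ingest after lunch ✓
(rehearsal, compaction): rehearsal after compaction ✓
(rehearsal, deploy): rehearsal after deploy ✓
(rehearsal, lunch): rehearsal after lunch ✓
Count: 20.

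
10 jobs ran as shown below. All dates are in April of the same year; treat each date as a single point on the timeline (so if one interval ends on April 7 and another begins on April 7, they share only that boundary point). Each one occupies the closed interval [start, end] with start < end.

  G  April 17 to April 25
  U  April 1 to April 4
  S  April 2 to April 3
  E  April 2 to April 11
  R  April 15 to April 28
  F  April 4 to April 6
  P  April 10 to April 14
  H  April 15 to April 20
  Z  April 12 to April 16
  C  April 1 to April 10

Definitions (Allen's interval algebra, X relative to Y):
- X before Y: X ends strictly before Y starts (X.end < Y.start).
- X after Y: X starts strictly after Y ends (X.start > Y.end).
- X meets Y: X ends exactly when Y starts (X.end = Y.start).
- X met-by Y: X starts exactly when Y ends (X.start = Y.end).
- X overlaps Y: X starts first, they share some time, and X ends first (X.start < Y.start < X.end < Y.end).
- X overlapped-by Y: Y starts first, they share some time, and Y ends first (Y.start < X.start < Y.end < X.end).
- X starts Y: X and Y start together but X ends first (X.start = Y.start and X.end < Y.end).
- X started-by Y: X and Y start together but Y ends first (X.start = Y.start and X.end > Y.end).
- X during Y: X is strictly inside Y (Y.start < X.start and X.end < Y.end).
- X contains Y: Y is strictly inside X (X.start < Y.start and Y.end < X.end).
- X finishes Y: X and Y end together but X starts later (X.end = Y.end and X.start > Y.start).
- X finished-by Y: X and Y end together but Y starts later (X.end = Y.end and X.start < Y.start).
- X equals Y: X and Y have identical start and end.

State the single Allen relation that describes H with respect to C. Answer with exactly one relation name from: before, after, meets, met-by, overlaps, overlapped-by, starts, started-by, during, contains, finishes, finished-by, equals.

after

H = [April 15, April 20]; C = [April 1, April 10].
Compare endpoints: H.start > C.start, H.start > C.end, H.end > C.start, H.end > C.end.
That pattern is 'after'.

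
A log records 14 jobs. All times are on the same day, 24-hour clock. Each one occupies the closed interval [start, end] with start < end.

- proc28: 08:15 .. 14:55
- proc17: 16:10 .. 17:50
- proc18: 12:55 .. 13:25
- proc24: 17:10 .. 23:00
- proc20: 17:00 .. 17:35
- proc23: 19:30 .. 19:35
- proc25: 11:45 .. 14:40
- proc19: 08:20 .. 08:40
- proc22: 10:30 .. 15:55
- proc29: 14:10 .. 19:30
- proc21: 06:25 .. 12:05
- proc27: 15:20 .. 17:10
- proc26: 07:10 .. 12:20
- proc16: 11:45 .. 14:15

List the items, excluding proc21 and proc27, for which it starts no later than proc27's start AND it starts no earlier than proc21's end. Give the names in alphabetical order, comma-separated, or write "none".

proc18, proc29

Conditions: its start is no later than proc27's start (X.start <= 15:20) AND its start is no earlier than proc21's end (X.start >= 12:05).
proc16: start 11:45 <= 15:20? ✓; start 11:45 >= 12:05? ✗ → no.
proc17: start 16:10 <= 15:20? ✗; start 16:10 >= 12:05? ✓ → no.
proc18: start 12:55 <= 15:20? ✓; start 12:55 >= 12:05? ✓ → yes.
proc19: start 08:20 <= 15:20? ✓; start 08:20 >= 12:05? ✗ → no.
proc20: start 17:00 <= 15:20? ✗; start 17:00 >= 12:05? ✓ → no.
proc22: start 10:30 <= 15:20? ✓; start 10:30 >= 12:05? ✗ → no.
proc23: start 19:30 <= 15:20? ✗; start 19:30 >= 12:05? ✓ → no.
proc24: start 17:10 <= 15:20? ✗; start 17:10 >= 12:05? ✓ → no.
proc25: start 11:45 <= 15:20? ✓; start 11:45 >= 12:05? ✗ → no.
proc26: start 07:10 <= 15:20? ✓; start 07:10 >= 12:05? ✗ → no.
proc28: start 08:15 <= 15:20? ✓; start 08:15 >= 12:05? ✗ → no.
proc29: start 14:10 <= 15:20? ✓; start 14:10 >= 12:05? ✓ → yes.
Result: proc18, proc29.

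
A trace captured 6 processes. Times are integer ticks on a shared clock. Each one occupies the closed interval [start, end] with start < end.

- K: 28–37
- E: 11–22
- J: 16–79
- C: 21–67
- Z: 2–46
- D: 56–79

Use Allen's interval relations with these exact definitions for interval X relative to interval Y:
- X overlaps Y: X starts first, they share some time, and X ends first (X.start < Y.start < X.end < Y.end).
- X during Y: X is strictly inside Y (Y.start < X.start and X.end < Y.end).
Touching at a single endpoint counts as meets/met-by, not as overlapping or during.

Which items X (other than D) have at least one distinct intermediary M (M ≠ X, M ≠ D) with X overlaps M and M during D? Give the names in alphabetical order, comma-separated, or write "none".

none

Target D = [56, 79].
Intermediaries M with M during D: none.
Union: none.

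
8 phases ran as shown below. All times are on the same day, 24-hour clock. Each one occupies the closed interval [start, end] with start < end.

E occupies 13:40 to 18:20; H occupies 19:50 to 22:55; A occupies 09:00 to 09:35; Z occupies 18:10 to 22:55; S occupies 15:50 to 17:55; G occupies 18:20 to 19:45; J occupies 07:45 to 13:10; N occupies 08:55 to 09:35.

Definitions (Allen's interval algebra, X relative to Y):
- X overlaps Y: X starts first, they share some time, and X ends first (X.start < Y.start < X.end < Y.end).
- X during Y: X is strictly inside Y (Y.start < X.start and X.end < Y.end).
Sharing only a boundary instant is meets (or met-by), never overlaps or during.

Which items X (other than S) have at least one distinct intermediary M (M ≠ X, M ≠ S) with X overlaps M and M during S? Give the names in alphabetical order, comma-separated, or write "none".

none

Target S = [15:50, 17:55].
Intermediaries M with M during S: none.
Union: none.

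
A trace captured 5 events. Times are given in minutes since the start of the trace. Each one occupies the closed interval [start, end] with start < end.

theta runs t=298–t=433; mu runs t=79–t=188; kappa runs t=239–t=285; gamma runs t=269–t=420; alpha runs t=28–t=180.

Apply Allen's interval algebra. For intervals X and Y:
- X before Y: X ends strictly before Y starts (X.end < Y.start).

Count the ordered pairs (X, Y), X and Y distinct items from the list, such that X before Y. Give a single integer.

Checking all 20 ordered pairs for relation 'before'; matching pairs in alphabetical order:
(alpha, gamma): alpha before gamma ✓
(alpha, kappa): alpha before kappa ✓
(alpha, theta): alpha before theta ✓
(kappa, theta): kappa before theta ✓
(mu, gamma): mu before gamma ✓
(mu, kappa): mu before kappa ✓
(mu, theta): mu before theta ✓
Count: 7.

7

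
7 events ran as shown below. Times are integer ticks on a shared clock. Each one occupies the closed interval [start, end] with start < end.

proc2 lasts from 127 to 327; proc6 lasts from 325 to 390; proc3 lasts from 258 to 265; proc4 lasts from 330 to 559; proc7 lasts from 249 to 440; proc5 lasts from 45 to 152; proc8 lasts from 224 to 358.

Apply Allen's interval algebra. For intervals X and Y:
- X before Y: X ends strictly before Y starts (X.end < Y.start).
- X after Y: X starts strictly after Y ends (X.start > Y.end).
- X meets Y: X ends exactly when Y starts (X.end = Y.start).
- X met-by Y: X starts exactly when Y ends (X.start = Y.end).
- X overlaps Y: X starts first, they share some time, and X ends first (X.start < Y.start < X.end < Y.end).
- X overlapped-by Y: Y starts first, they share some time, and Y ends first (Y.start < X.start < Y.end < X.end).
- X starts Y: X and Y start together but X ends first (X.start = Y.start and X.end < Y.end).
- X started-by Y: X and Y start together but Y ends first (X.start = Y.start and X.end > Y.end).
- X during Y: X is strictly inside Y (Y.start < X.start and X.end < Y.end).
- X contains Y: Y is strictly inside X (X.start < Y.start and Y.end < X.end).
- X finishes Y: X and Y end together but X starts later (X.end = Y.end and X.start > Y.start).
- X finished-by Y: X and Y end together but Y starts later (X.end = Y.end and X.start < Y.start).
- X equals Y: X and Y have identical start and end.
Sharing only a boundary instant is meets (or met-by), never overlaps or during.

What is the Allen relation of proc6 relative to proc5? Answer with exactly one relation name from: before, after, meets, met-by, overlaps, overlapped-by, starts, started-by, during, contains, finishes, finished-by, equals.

after

proc6 = [325, 390]; proc5 = [45, 152].
Compare endpoints: proc6.start > proc5.start, proc6.start > proc5.end, proc6.end > proc5.start, proc6.end > proc5.end.
That pattern is 'after'.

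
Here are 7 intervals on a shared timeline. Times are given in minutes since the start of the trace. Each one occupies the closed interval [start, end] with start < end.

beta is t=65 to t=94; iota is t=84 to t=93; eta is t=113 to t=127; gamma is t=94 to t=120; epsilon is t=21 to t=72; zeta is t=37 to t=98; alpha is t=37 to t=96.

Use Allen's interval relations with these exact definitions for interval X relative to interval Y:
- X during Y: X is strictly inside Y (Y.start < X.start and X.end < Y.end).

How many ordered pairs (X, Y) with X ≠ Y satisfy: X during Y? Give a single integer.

5

Checking all 42 ordered pairs for relation 'during'; matching pairs in alphabetical order:
(beta, alpha): beta during alpha ✓
(beta, zeta): beta during zeta ✓
(iota, alpha): iota during alpha ✓
(iota, beta): iota during beta ✓
(iota, zeta): iota during zeta ✓
Count: 5.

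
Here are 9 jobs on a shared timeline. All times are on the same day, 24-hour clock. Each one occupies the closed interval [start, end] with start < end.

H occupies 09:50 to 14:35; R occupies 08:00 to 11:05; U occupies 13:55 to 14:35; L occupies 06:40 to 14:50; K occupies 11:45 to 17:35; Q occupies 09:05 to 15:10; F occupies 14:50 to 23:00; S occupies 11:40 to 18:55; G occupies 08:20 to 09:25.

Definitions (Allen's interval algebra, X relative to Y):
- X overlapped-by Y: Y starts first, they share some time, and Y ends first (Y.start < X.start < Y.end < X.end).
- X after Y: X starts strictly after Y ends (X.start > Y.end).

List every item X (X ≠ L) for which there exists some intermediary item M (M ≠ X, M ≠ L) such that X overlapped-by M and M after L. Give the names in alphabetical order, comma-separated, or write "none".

Target L = [06:40, 14:50].
Intermediaries M with M after L: none.
Union: none.

none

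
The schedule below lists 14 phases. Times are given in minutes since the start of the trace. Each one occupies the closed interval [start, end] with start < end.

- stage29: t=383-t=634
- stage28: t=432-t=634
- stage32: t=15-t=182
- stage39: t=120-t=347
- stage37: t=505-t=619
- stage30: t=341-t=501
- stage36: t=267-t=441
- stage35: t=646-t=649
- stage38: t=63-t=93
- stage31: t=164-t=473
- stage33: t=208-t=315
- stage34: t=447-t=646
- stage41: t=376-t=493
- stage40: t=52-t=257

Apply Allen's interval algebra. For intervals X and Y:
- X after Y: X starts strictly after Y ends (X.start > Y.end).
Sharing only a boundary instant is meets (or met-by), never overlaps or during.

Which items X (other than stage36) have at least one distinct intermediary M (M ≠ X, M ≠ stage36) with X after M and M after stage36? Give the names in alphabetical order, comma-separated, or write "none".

Target stage36 = [t=267, t=441].
Intermediaries M with M after stage36: stage34, stage35, stage37.
Via stage34 — items with X after stage34: none.
Via stage35 — items with X after stage35: none.
Via stage37 — items with X after stage37: stage35.
Union: stage35.

stage35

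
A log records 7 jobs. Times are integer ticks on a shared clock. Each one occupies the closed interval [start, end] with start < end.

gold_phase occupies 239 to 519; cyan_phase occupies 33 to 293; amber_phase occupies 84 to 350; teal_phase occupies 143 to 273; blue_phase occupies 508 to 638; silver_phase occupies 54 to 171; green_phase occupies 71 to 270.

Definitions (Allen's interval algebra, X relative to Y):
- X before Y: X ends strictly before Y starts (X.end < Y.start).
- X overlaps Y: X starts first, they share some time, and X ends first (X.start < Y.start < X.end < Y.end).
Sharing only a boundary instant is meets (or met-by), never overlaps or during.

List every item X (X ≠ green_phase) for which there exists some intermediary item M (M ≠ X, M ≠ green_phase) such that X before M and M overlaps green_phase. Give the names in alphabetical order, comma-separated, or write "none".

none

Target green_phase = [71, 270].
Intermediaries M with M overlaps green_phase: silver_phase.
Via silver_phase — items with X before silver_phase: none.
Union: none.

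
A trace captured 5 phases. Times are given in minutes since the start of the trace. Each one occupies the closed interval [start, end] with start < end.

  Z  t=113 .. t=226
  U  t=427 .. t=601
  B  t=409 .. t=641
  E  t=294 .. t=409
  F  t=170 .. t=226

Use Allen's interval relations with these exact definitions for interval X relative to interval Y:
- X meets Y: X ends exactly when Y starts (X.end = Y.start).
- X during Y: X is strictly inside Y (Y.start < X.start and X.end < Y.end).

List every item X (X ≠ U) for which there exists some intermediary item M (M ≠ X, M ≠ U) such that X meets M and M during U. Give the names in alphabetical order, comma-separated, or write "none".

none

Target U = [t=427, t=601].
Intermediaries M with M during U: none.
Union: none.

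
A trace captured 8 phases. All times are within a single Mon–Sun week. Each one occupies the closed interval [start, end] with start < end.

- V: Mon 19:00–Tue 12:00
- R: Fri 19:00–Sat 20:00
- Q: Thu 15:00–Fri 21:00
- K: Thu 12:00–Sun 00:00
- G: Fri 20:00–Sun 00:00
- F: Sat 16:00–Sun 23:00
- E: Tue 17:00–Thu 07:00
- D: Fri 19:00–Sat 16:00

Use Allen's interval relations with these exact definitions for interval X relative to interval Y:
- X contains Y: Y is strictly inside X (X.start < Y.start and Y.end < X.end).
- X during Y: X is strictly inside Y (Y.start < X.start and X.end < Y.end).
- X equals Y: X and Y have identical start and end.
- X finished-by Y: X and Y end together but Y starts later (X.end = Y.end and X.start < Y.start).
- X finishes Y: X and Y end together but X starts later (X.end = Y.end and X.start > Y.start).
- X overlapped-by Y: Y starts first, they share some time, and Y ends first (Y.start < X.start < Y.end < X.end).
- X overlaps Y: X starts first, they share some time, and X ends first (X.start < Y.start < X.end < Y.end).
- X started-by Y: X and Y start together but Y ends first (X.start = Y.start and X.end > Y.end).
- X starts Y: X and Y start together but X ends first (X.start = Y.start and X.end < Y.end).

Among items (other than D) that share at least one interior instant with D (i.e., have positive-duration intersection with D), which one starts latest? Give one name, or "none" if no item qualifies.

G

Target D = [Fri 19:00, Sat 16:00].
E [Tue 17:00, Thu 07:00] → before → excluded.
F [Sat 16:00, Sun 23:00] → met-by → excluded.
G [Fri 20:00, Sun 00:00] → overlapped-by → candidate.
K [Thu 12:00, Sun 00:00] → contains → candidate.
Q [Thu 15:00, Fri 21:00] → overlaps → candidate.
R [Fri 19:00, Sat 20:00] → started-by → candidate.
V [Mon 19:00, Tue 12:00] → before → excluded.
Among candidates, latest start is Fri 20:00 → G.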